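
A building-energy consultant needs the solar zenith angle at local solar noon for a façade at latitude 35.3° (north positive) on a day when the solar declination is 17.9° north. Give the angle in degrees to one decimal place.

17.4°

At local solar noon the hour angle is zero, so the zenith angle is |φ − δ| = |35.3° − (17.9°)| = 17.4°.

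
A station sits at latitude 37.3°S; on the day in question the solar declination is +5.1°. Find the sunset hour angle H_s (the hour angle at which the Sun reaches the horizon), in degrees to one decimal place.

cos H_s = −tan(-37.3°) · tan(5.1°) = 0.0680, so H_s = arccos(0.0680) = 86.10°.

86.1°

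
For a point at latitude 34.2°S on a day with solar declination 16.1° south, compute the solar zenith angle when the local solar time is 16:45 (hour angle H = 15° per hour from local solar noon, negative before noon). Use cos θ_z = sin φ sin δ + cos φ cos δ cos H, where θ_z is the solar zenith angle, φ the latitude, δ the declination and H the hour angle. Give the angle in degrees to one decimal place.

Hour angle H = 15° × (16.75 − 12) = 71.25°.
With φ = -34.2°, δ = -16.1°, H = 71.25°: sin φ sin δ = 0.1559, cos φ cos δ cos H = 0.2554, so cos θ_z = 0.4113.
θ_z = arccos(0.4113) = 65.71°.

65.7°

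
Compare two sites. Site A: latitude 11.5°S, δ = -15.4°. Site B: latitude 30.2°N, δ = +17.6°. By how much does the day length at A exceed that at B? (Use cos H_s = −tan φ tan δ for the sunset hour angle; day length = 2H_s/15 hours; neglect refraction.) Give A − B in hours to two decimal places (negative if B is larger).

A: H_s = arccos(−tan -11.5° · tan -15.4°) = 93.21°, so 2H_s/15 = 12.4280 h.
B: H_s = arccos(−tan 30.2° · tan 17.6°) = 100.64°, so 2H_s/15 = 13.4187 h.
A − B = 12.4280 − 13.4187 = -0.9907 h.

-0.99 h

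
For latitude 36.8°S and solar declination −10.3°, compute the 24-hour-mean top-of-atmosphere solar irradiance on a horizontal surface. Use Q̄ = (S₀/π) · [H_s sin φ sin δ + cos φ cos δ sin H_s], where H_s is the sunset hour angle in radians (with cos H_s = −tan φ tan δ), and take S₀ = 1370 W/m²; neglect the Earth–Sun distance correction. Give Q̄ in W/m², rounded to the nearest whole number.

−tan φ tan δ = −(-0.7481)(-0.1817) = -0.1359; H_s = arccos(-0.1359) = 97.81°. In radians, H_s = 1.7071.
H_s sin φ sin δ = 1.7071 × -0.5990 × -0.1788 = 0.1828.
cos φ cos δ sin H_s = 0.8007 × 0.9839 × 0.9907 = 0.7805.
Q̄ = (1370/π) × (0.1828 + 0.7805) = 436.08 × 0.9633 = 420.08 W/m².

420 W/m²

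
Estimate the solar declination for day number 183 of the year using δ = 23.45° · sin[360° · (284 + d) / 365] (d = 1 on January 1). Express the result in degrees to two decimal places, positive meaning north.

+23.05°

360 × (284 + 183) / 365 = 460.603°; sin(460.603°) = 0.9829.
δ = 23.45 × 0.9829 = 23.049° ≈ +23.05°.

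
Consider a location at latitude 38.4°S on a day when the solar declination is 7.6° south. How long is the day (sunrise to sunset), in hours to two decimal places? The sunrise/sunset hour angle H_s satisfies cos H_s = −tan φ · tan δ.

cos H_s = −tan(-38.4°) · tan(-7.6°) = -0.1058, so H_s = arccos(-0.1058) = 96.07°.
Day length = 2 H_s / 15° h⁻¹ = 192.14° / 15 = 12.809 h.

12.81 hours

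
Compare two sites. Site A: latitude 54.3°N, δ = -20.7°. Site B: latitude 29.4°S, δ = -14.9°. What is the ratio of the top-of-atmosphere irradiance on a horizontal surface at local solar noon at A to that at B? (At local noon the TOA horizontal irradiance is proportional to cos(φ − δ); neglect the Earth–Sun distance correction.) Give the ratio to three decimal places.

0.267

A: cos θ_z = cos(54.3° − (-20.7°)) = 0.2588.
B: cos θ_z = cos(-29.4° − (-14.9°)) = 0.9681.
Ratio A/B = 0.2588 / 0.9681 = 0.2673.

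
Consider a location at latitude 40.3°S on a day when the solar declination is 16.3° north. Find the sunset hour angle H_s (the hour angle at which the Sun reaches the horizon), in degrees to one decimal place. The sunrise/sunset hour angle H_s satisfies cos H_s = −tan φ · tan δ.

75.6°

−tan φ tan δ = −(-0.8481)(0.2924) = 0.2480; H_s = arccos(0.2480) = 75.64°.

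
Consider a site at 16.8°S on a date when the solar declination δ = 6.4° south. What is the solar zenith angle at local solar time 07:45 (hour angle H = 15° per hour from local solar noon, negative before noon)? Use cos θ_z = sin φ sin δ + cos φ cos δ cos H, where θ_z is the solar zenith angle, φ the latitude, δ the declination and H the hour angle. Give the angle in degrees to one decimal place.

63.1°

Hour angle H = 15° × (7.75 − 12) = -63.75°.
cos θ_z = sin φ sin δ + cos φ cos δ cos H = (-0.2890)(-0.1115) + (0.9573)(0.9938)(0.4423) = 0.4530.
θ_z = arccos(0.4530) = 63.06°.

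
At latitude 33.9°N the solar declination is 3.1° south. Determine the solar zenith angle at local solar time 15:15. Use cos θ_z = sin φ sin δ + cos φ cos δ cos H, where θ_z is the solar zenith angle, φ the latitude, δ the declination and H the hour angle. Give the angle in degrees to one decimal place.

Hour angle H = 15° × (15.25 − 12) = 48.75°.
cos θ_z = sin φ sin δ + cos φ cos δ cos H = (0.5577)(-0.0541) + (0.8300)(0.9985)(0.6593) = 0.5162.
θ_z = arccos(0.5162) = 58.92°.

58.9°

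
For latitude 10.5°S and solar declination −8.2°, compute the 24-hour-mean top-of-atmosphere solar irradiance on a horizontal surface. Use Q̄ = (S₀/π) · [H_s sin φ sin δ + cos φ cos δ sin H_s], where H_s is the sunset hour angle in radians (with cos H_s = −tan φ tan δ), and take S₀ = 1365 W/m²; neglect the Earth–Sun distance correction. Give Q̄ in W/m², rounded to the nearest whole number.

cos H_s = −tan(-10.5°) · tan(-8.2°) = -0.0267, so H_s = arccos(-0.0267) = 91.53°. In radians, H_s = 1.5975.
H_s sin φ sin δ = 1.5975 × -0.1822 × -0.1426 = 0.0415.
cos φ cos δ sin H_s = 0.9833 × 0.9898 × 0.9996 = 0.9729.
Q̄ = (1365/π) × (0.0415 + 0.9729) = 434.49 × 1.0144 = 440.75 W/m².

441 W/m²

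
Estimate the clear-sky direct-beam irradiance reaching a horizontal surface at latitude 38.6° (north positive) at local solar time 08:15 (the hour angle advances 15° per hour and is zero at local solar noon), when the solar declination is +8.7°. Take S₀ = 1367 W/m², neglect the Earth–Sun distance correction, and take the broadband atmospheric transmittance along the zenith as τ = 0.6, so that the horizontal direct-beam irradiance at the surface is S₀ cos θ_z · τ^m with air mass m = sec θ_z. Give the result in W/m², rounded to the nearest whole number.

Hour angle H = 15° × (8.25 − 12) = -56.25°.
cos θ_z = sin φ sin δ + cos φ cos δ cos H = (0.6239)(0.1513) + (0.7815)(0.9885)(0.5556) = 0.5236.
Air mass m = 1/cos θ_z = 1/0.5236 = 1.910; τ^m = 0.6^1.910 = 0.3769.
Surface direct beam = 1367 × 0.5236 × 0.3769 = 269.77 W/m².

270 W/m²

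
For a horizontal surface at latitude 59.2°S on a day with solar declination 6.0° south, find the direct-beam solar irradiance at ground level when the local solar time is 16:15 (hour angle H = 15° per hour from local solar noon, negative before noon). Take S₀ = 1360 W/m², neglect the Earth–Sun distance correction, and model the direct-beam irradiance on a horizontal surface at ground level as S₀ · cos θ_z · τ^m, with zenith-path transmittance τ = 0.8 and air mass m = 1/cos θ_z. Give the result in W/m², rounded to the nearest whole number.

211 W/m²

Hour angle H = 15° × (16.25 − 12) = 63.75°.
cos θ_z = sin φ sin δ + cos φ cos δ cos H = (-0.8590)(-0.1045) + (0.5120)(0.9945)(0.4423) = 0.3150.
Air mass m = 1/cos θ_z = 1/0.3150 = 3.175; τ^m = 0.8^3.175 = 0.4924.
Surface direct beam = 1360 × 0.3150 × 0.4924 = 210.94 W/m².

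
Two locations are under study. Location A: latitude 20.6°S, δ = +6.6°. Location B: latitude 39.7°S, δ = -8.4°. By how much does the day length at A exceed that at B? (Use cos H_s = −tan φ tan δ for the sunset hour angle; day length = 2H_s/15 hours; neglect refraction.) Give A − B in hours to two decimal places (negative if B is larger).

A: H_s = arccos(−tan -20.6° · tan 6.6°) = 87.51°, so 2H_s/15 = 11.6680 h.
B: H_s = arccos(−tan -39.7° · tan -8.4°) = 97.04°, so 2H_s/15 = 12.9387 h.
A − B = 11.6680 − 12.9387 = -1.2707 h.

-1.27 h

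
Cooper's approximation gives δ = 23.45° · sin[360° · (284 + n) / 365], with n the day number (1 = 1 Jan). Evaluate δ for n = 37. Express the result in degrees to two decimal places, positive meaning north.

-16.11°

360 × (284 + 37) / 365 = 316.603°; sin(316.603°) = -0.6870.
δ = 23.45 × -0.6870 = -16.110° ≈ -16.11°.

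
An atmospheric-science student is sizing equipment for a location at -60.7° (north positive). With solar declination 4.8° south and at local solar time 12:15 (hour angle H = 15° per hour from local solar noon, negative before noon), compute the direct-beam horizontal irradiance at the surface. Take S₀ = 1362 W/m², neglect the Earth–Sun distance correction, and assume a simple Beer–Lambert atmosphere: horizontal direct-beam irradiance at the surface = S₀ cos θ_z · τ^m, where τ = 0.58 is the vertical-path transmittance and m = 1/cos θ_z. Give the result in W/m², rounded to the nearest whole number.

Hour angle H = 15° × (12.25 − 12) = 3.75°.
cos θ_z = sin(-60.7°) sin(-4.8°) + cos(-60.7°) cos(-4.8°) cos(3.75°) = 0.0730 + 0.4866 = 0.5596.
Air mass m = 1/cos θ_z = 1/0.5596 = 1.787; τ^m = 0.58^1.787 = 0.3778.
Surface direct beam = 1362 × 0.5596 × 0.3778 = 287.95 W/m².

288 W/m²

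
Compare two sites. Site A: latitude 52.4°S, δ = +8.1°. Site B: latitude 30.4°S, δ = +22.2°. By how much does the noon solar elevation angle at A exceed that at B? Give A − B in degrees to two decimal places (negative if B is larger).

-7.90°

A: 90° − |-52.4 − (8.1)| = 29.50°.
B: 90° − |-30.4 − (22.2)| = 37.40°.
A − B = 29.50 − 37.40 = -7.90°.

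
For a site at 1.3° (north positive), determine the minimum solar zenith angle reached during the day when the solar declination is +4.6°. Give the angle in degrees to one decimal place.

At local solar noon the hour angle is zero, so the zenith angle is |φ − δ| = |1.3° − (4.6°)| = 3.3°.

3.3°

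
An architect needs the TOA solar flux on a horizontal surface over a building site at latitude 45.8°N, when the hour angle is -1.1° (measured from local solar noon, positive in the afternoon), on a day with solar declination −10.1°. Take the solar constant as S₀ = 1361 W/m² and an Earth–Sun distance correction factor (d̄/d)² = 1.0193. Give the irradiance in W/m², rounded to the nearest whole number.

With φ = 45.8°, δ = -10.1°, H = -1.10°: sin φ sin δ = -0.1257, cos φ cos δ cos H = 0.6862, so cos θ_z = 0.5605.
Top-of-atmosphere irradiance = S₀ (d̄/d)² cos θ_z = 1361 × 1.0193 × 0.5605 = 777.56 W/m².

778 W/m²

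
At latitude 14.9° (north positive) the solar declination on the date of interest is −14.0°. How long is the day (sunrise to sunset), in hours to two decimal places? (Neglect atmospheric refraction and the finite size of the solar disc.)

The sunset hour angle satisfies cos H_s = −tan φ tan δ = 0.0663, giving H_s = 86.20°.
Day length = 2 H_s / 15° h⁻¹ = 172.40° / 15 = 11.493 h.

11.49 hours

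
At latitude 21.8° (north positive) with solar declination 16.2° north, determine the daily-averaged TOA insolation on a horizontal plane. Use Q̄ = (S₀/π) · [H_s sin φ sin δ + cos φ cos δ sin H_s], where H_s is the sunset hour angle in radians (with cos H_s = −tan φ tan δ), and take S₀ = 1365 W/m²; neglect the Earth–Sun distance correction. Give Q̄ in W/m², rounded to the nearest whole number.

461 W/m²

The sunset hour angle satisfies cos H_s = −tan φ tan δ = -0.1162, giving H_s = 96.67°. In radians, H_s = 1.6872.
H_s sin φ sin δ = 1.6872 × 0.3714 × 0.2790 = 0.1748.
cos φ cos δ sin H_s = 0.9285 × 0.9603 × 0.9932 = 0.8856.
Q̄ = (1365/π) × (0.1748 + 0.8856) = 434.49 × 1.0604 = 460.73 W/m².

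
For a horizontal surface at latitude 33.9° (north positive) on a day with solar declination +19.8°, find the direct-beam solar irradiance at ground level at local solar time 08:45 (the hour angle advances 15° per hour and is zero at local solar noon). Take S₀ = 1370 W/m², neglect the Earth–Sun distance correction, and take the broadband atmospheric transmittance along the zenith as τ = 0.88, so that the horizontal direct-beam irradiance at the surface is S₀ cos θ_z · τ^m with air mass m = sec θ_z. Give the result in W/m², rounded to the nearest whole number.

Hour angle H = 15° × (8.75 − 12) = -48.75°.
cos θ_z = sin(33.9°) sin(19.8°) + cos(33.9°) cos(19.8°) cos(-48.75°) = 0.1889 + 0.5149 = 0.7038.
Air mass m = 1/cos θ_z = 1/0.7038 = 1.421; τ^m = 0.88^1.421 = 0.8339.
Surface direct beam = 1370 × 0.7038 × 0.8339 = 804.05 W/m².

804 W/m²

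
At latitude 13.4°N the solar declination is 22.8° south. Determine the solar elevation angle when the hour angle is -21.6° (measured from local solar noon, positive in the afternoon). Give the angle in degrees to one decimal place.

With φ = 13.4°, δ = -22.8°, H = -21.60°: sin φ sin δ = -0.0898, cos φ cos δ cos H = 0.8338, so cos θ_z = 0.7440.
θ_z = arccos(0.7440) = 41.93°, so the elevation is 90° − 41.93° = 48.07°.

48.1°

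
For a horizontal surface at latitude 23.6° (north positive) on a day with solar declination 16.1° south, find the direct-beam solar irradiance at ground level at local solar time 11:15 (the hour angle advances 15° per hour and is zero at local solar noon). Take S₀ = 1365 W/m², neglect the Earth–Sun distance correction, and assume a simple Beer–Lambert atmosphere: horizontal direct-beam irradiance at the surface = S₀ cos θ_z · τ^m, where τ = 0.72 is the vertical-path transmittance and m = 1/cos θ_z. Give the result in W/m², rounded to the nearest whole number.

664 W/m²

Hour angle H = 15° × (11.25 − 12) = -11.25°.
cos θ_z = sin(23.6°) sin(-16.1°) + cos(23.6°) cos(-16.1°) cos(-11.25°) = -0.1110 + 0.8635 = 0.7525.
Air mass m = 1/cos θ_z = 1/0.7525 = 1.329; τ^m = 0.72^1.329 = 0.6462.
Surface direct beam = 1365 × 0.7525 × 0.6462 = 663.75 W/m².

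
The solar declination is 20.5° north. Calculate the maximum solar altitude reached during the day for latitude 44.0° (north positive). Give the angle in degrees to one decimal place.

66.5°

At local solar noon the hour angle is zero, so the elevation is 90° − |φ − δ| = 90° − |44.0° − (20.5°)| = 90° − 23.5° = 66.5°.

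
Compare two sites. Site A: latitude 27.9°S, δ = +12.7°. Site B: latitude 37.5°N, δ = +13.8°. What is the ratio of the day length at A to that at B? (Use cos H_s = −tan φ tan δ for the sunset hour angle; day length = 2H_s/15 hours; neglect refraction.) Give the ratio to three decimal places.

A: H_s = arccos(−tan -27.9° · tan 12.7°) = 83.15°, so 2H_s/15 = 11.0867 h.
B: H_s = arccos(−tan 37.5° · tan 13.8°) = 100.86°, so 2H_s/15 = 13.4480 h.
Ratio A/B = 11.0867 / 13.4480 = 0.8244.

0.824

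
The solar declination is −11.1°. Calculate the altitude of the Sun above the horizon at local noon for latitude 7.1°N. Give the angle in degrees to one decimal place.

71.8°

At local solar noon the hour angle is zero, so the elevation is 90° − |φ − δ| = 90° − |7.1° − (-11.1°)| = 90° − 18.2° = 71.8°.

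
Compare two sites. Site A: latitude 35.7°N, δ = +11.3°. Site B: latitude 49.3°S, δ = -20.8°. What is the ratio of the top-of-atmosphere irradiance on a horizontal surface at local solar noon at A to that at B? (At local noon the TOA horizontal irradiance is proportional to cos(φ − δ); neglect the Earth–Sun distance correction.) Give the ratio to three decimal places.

A: cos θ_z = cos(35.7° − (11.3°)) = 0.9107.
B: cos θ_z = cos(-49.3° − (-20.8°)) = 0.8788.
Ratio A/B = 0.9107 / 0.8788 = 1.0363.

1.036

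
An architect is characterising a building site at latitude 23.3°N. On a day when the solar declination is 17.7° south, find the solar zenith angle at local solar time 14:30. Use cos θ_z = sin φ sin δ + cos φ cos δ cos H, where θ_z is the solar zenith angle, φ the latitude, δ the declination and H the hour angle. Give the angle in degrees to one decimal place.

55.0°

Hour angle H = 15° × (14.5 − 12) = 37.50°.
cos θ_z = sin φ sin δ + cos φ cos δ cos H = (0.3955)(-0.3040) + (0.9184)(0.9527)(0.7934) = 0.5740.
θ_z = arccos(0.5740) = 54.97°.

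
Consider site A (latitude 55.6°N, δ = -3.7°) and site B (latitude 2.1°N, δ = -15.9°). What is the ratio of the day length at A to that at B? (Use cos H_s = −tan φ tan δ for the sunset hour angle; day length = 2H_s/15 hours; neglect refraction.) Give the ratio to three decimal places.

A: H_s = arccos(−tan 55.6° · tan -3.7°) = 84.58°, so 2H_s/15 = 11.2773 h.
B: H_s = arccos(−tan 2.1° · tan -15.9°) = 89.40°, so 2H_s/15 = 11.9200 h.
Ratio A/B = 11.2773 / 11.9200 = 0.9461.

0.946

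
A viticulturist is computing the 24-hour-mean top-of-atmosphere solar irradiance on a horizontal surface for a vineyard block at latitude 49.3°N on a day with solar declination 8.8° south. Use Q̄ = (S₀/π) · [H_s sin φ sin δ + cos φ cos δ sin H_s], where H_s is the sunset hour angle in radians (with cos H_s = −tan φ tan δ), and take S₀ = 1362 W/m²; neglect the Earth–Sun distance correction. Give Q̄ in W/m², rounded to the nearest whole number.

205 W/m²

The sunset hour angle satisfies cos H_s = −tan φ tan δ = 0.1800, giving H_s = 79.63°. In radians, H_s = 1.3898.
H_s sin φ sin δ = 1.3898 × 0.7581 × -0.1530 = -0.1612.
cos φ cos δ sin H_s = 0.6521 × 0.9882 × 0.9837 = 0.6339.
Q̄ = (1362/π) × (-0.1612 + 0.6339) = 433.54 × 0.4727 = 204.93 W/m².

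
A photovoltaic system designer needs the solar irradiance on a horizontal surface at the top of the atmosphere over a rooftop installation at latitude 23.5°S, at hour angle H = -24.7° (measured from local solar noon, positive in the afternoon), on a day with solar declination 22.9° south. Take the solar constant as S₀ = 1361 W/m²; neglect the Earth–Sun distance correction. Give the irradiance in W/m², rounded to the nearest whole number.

1256 W/m²

With φ = -23.5°, δ = -22.9°, H = -24.70°: sin φ sin δ = 0.1552, cos φ cos δ cos H = 0.7675, so cos θ_z = 0.9227.
Top-of-atmosphere irradiance = S₀ cos θ_z = 1361 × 0.9227 = 1255.79 W/m².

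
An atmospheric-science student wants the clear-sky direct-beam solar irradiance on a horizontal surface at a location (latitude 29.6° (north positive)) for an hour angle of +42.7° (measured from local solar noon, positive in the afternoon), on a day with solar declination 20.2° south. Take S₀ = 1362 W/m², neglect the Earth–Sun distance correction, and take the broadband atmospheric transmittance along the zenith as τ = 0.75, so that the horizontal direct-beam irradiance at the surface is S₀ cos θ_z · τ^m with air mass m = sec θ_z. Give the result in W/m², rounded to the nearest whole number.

299 W/m²

With φ = 29.6°, δ = -20.2°, H = 42.70°: sin φ sin δ = -0.1706, cos φ cos δ cos H = 0.5997, so cos θ_z = 0.4291.
Air mass m = 1/cos θ_z = 1/0.4291 = 2.330; τ^m = 0.75^2.330 = 0.5116.
Surface direct beam = 1362 × 0.4291 × 0.5116 = 299.00 W/m².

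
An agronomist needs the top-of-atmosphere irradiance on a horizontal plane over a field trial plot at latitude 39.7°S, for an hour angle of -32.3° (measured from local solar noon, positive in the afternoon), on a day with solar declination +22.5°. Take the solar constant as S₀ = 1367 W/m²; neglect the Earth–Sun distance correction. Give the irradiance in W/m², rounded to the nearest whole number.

487 W/m²

cos θ_z = sin(-39.7°) sin(22.5°) + cos(-39.7°) cos(22.5°) cos(-32.30°) = -0.2444 + 0.6008 = 0.3564.
Top-of-atmosphere irradiance = S₀ cos θ_z = 1367 × 0.3564 = 487.20 W/m².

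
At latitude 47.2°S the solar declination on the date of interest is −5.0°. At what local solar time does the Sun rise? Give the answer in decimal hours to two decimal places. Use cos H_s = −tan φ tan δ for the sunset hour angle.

The sunset hour angle satisfies cos H_s = −tan φ tan δ = -0.0945, giving H_s = 95.42°.
Sunrise is at 12 − H_s/15 = 12 − 6.361 = 5.639 h local solar time.

5.64 h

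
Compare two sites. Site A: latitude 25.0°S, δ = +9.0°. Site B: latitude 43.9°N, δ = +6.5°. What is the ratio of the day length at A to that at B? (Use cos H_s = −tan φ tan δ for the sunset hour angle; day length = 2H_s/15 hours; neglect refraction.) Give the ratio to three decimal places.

0.891

A: H_s = arccos(−tan -25.0° · tan 9.0°) = 85.76°, so 2H_s/15 = 11.4347 h.
B: H_s = arccos(−tan 43.9° · tan 6.5°) = 96.29°, so 2H_s/15 = 12.8387 h.
Ratio A/B = 11.4347 / 12.8387 = 0.8906.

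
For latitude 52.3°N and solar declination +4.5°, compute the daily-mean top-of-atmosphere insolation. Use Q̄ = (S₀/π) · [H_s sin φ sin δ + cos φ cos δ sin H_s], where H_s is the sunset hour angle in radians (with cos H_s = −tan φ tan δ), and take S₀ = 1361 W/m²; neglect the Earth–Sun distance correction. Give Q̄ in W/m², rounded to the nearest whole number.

308 W/m²

cos H_s = −tan(52.3°) · tan(4.5°) = -0.1018, so H_s = arccos(-0.1018) = 95.84°. In radians, H_s = 1.6727.
H_s sin φ sin δ = 1.6727 × 0.7912 × 0.0785 = 0.1039.
cos φ cos δ sin H_s = 0.6115 × 0.9969 × 0.9948 = 0.6064.
Q̄ = (1361/π) × (0.1039 + 0.6064) = 433.22 × 0.7103 = 307.72 W/m².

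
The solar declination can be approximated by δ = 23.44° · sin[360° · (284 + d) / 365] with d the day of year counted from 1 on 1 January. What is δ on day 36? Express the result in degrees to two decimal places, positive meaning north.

360 × (284 + 36) / 365 = 315.616°; sin(315.616°) = -0.6995.
δ = 23.44 × -0.6995 = -16.396° ≈ -16.40°.

-16.40°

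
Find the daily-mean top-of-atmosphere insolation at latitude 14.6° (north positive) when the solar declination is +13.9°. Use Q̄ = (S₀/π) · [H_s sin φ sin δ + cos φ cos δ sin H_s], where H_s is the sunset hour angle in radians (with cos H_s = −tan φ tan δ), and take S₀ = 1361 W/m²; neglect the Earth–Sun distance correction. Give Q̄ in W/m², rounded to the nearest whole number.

The sunset hour angle satisfies cos H_s = −tan φ tan δ = -0.0645, giving H_s = 93.70°. In radians, H_s = 1.6354.
H_s sin φ sin δ = 1.6354 × 0.2521 × 0.2402 = 0.0990.
cos φ cos δ sin H_s = 0.9677 × 0.9707 × 0.9979 = 0.9374.
Q̄ = (1361/π) × (0.0990 + 0.9374) = 433.22 × 1.0364 = 448.99 W/m².

449 W/m²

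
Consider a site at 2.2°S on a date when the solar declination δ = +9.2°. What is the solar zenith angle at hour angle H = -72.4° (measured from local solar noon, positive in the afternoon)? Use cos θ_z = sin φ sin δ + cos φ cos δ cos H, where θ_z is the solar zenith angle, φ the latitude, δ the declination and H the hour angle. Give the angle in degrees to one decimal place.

73.0°

cos θ_z = sin φ sin δ + cos φ cos δ cos H = (-0.0384)(0.1599) + (0.9993)(0.9871)(0.3024) = 0.2921.
θ_z = arccos(0.2921) = 73.02°.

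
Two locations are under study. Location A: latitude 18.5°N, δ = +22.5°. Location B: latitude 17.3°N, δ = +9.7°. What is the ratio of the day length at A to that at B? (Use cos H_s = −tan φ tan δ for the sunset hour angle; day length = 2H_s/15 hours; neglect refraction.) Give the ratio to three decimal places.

A: H_s = arccos(−tan 18.5° · tan 22.5°) = 97.97°, so 2H_s/15 = 13.0627 h.
B: H_s = arccos(−tan 17.3° · tan 9.7°) = 93.05°, so 2H_s/15 = 12.4067 h.
Ratio A/B = 13.0627 / 12.4067 = 1.0529.

1.053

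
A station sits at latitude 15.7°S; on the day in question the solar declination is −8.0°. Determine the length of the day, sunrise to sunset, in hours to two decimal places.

−tan φ tan δ = −(-0.2811)(-0.1405) = -0.0395; H_s = arccos(-0.0395) = 92.26°.
Day length = 2 H_s / 15° h⁻¹ = 184.52° / 15 = 12.301 h.

12.30 hours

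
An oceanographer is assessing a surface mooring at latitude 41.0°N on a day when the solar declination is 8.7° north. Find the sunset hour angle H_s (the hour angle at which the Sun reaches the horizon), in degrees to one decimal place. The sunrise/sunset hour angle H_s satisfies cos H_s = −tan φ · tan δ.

−tan φ tan δ = −(0.8693)(0.1530) = -0.1330; H_s = arccos(-0.1330) = 97.64°.

97.6°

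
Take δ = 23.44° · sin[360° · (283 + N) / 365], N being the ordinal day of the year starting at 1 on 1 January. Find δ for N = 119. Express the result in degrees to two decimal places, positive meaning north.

+13.94°

360 × (283 + 119) / 365 = 396.493°; sin(396.493°) = 0.5947.
δ = 23.44 × 0.5947 = 13.940° ≈ +13.94°.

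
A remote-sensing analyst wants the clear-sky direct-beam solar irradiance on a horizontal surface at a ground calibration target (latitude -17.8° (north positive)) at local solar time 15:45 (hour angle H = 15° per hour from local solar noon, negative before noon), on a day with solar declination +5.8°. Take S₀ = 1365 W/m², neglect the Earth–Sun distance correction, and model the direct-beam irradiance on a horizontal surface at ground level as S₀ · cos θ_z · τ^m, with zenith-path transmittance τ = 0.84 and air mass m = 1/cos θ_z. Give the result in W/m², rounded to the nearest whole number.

476 W/m²

Hour angle H = 15° × (15.75 − 12) = 56.25°.
cos θ_z = sin φ sin δ + cos φ cos δ cos H = (-0.3057)(0.1011) + (0.9521)(0.9949)(0.5556) = 0.4954.
Air mass m = 1/cos θ_z = 1/0.4954 = 2.019; τ^m = 0.84^2.019 = 0.7033.
Surface direct beam = 1365 × 0.4954 × 0.7033 = 475.59 W/m².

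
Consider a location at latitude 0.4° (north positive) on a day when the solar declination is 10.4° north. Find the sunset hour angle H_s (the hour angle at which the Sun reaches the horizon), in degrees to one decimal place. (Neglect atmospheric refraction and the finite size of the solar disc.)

−tan φ tan δ = −(0.0070)(0.1835) = -0.0013; H_s = arccos(-0.0013) = 90.07°.

90.1°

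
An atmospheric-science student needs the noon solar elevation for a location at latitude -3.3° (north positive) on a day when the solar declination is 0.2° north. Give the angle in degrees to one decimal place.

At local solar noon the hour angle is zero, so the elevation is 90° − |φ − δ| = 90° − |-3.3° − (0.2°)| = 90° − 3.5° = 86.5°.

86.5°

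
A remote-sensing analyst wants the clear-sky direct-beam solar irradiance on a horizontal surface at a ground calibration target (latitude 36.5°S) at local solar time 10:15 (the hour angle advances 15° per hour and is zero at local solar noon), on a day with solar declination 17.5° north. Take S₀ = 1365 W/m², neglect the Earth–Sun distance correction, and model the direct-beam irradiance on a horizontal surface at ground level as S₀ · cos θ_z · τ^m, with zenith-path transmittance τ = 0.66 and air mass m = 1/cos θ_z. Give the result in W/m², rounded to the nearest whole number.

Hour angle H = 15° × (10.25 − 12) = -26.25°.
cos θ_z = sin φ sin δ + cos φ cos δ cos H = (-0.5948)(0.3007) + (0.8039)(0.9537)(0.8969) = 0.5088.
Air mass m = 1/cos θ_z = 1/0.5088 = 1.965; τ^m = 0.66^1.965 = 0.4420.
Surface direct beam = 1365 × 0.5088 × 0.4420 = 306.97 W/m².

307 W/m²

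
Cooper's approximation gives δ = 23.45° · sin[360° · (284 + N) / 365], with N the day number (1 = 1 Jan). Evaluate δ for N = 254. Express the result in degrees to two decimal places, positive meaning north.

+3.82°

360 × (284 + 254) / 365 = 530.630°; sin(530.630°) = 0.1628.
δ = 23.45 × 0.1628 = 3.818° ≈ +3.82°.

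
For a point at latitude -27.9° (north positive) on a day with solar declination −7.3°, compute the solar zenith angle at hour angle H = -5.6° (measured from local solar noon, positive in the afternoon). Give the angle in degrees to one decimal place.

21.3°

cos θ_z = sin φ sin δ + cos φ cos δ cos H = (-0.4679)(-0.1271) + (0.8838)(0.9919)(0.9952) = 0.9319.
θ_z = arccos(0.9319) = 21.27°.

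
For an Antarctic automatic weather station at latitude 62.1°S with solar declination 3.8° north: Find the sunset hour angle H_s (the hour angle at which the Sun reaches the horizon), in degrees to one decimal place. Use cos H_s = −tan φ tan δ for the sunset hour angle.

The sunset hour angle satisfies cos H_s = −tan φ tan δ = 0.1254, giving H_s = 82.80°.

82.8°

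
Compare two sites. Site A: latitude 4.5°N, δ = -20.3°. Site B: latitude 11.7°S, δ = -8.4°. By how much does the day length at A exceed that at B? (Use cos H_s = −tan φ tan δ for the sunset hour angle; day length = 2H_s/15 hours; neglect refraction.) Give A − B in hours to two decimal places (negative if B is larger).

-0.46 h

A: H_s = arccos(−tan 4.5° · tan -20.3°) = 88.33°, so 2H_s/15 = 11.7773 h.
B: H_s = arccos(−tan -11.7° · tan -8.4°) = 91.75°, so 2H_s/15 = 12.2333 h.
A − B = 11.7773 − 12.2333 = -0.4560 h.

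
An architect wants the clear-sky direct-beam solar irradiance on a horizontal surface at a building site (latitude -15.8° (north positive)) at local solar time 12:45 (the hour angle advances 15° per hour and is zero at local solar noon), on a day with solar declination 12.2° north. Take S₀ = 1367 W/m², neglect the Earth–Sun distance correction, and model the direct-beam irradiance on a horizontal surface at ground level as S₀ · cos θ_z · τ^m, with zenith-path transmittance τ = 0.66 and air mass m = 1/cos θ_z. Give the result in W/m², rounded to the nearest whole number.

Hour angle H = 15° × (12.75 − 12) = 11.25°.
cos θ_z = sin(-15.8°) sin(12.2°) + cos(-15.8°) cos(12.2°) cos(11.25°) = -0.0575 + 0.9224 = 0.8649.
Air mass m = 1/cos θ_z = 1/0.8649 = 1.156; τ^m = 0.66^1.156 = 0.6186.
Surface direct beam = 1367 × 0.8649 × 0.6186 = 731.38 W/m².

731 W/m²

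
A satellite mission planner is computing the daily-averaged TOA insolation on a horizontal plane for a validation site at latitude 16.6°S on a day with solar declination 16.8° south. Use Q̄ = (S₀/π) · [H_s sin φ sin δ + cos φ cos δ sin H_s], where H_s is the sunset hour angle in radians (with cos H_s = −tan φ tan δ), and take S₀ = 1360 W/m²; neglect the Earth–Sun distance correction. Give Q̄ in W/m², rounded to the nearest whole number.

The sunset hour angle satisfies cos H_s = −tan φ tan δ = -0.0900, giving H_s = 95.16°. In radians, H_s = 1.6609.
H_s sin φ sin δ = 1.6609 × -0.2857 × -0.2890 = 0.1371.
cos φ cos δ sin H_s = 0.9583 × 0.9573 × 0.9959 = 0.9136.
Q̄ = (1360/π) × (0.1371 + 0.9136) = 432.90 × 1.0507 = 454.85 W/m².

455 W/m²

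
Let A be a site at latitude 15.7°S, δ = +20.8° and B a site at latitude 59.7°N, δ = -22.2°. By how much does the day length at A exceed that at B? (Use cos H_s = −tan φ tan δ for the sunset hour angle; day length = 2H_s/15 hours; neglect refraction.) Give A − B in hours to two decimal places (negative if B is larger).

+5.09 h

A: H_s = arccos(−tan -15.7° · tan 20.8°) = 83.87°, so 2H_s/15 = 11.1827 h.
B: H_s = arccos(−tan 59.7° · tan -22.2°) = 45.70°, so 2H_s/15 = 6.0933 h.
A − B = 11.1827 − 6.0933 = 5.0894 h.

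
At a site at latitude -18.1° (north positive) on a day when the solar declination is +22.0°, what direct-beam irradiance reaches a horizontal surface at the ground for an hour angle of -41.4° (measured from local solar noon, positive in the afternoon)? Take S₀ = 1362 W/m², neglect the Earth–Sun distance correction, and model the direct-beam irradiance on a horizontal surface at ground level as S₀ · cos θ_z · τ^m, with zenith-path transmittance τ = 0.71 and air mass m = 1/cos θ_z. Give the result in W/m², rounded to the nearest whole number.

With φ = -18.1°, δ = 22.0°, H = -41.40°: sin φ sin δ = -0.1164, cos φ cos δ cos H = 0.6611, so cos θ_z = 0.5447.
Air mass m = 1/cos θ_z = 1/0.5447 = 1.836; τ^m = 0.71^1.836 = 0.5332.
Surface direct beam = 1362 × 0.5447 × 0.5332 = 395.57 W/m².

396 W/m²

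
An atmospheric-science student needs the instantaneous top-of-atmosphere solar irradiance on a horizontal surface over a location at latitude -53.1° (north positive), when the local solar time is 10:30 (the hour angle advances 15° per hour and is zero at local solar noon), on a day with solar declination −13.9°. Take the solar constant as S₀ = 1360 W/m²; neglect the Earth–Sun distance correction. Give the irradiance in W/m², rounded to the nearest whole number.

994 W/m²

Hour angle H = 15° × (10.5 − 12) = -22.50°.
With φ = -53.1°, δ = -13.9°, H = -22.50°: sin φ sin δ = 0.1921, cos φ cos δ cos H = 0.5385, so cos θ_z = 0.7306.
Top-of-atmosphere irradiance = S₀ cos θ_z = 1360 × 0.7306 = 993.62 W/m².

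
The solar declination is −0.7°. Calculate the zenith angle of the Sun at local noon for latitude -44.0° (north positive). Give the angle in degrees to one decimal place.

43.3°

At local solar noon the hour angle is zero, so the zenith angle is |φ − δ| = |-44.0° − (-0.7°)| = 43.3°.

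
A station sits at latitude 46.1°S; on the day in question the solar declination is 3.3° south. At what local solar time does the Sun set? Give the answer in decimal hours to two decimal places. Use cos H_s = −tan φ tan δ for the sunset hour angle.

The sunset hour angle satisfies cos H_s = −tan φ tan δ = -0.0599, giving H_s = 93.43°.
Sunset is at 12 + H_s/15 = 12 + 6.229 = 18.229 h local solar time.

18.23 h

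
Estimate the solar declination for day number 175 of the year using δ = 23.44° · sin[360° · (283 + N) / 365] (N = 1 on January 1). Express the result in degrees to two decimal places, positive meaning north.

+23.43°

360 × (283 + 175) / 365 = 451.726°; sin(451.726°) = 0.9995.
δ = 23.44 × 0.9995 = 23.428° ≈ +23.43°.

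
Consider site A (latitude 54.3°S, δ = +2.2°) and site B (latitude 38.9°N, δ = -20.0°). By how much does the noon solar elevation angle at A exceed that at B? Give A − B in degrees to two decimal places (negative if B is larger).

+2.40°

A: 90° − |-54.3 − (2.2)| = 33.50°.
B: 90° − |38.9 − (-20.0)| = 31.10°.
A − B = 33.50 − 31.10 = 2.40°.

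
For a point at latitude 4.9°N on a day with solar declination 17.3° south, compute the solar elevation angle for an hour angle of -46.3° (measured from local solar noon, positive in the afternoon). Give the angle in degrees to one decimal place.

cos θ_z = sin φ sin δ + cos φ cos δ cos H = (0.0854)(-0.2974) + (0.9963)(0.9548)(0.6909) = 0.6318.
θ_z = arccos(0.6318) = 50.82°, so the elevation is 90° − 50.82° = 39.18°.

39.2°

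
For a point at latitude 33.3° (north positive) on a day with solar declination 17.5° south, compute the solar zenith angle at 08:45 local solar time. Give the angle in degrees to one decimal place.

Hour angle H = 15° × (8.75 − 12) = -48.75°.
With φ = 33.3°, δ = -17.5°, H = -48.75°: sin φ sin δ = -0.1651, cos φ cos δ cos H = 0.5256, so cos θ_z = 0.3605.
θ_z = arccos(0.3605) = 68.87°.

68.9°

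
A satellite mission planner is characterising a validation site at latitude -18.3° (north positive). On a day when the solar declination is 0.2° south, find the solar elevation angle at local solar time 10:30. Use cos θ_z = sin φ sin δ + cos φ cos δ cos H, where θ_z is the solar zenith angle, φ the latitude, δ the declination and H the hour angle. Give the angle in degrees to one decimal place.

61.4°

Hour angle H = 15° × (10.5 − 12) = -22.50°.
cos θ_z = sin(-18.3°) sin(-0.2°) + cos(-18.3°) cos(-0.2°) cos(-22.50°) = 0.0011 + 0.8771 = 0.8782.
θ_z = arccos(0.8782) = 28.57°, so the elevation is 90° − 28.57° = 61.43°.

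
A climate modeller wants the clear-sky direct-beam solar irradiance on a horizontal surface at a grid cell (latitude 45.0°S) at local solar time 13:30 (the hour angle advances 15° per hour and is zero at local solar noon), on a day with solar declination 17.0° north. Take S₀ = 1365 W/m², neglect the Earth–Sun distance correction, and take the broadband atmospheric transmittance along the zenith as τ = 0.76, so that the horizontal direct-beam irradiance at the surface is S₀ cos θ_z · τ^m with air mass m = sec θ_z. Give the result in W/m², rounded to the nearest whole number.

296 W/m²

Hour angle H = 15° × (13.5 − 12) = 22.50°.
With φ = -45.0°, δ = 17.0°, H = 22.50°: sin φ sin δ = -0.2067, cos φ cos δ cos H = 0.6247, so cos θ_z = 0.4180.
Air mass m = 1/cos θ_z = 1/0.4180 = 2.392; τ^m = 0.76^2.392 = 0.5187.
Surface direct beam = 1365 × 0.4180 × 0.5187 = 295.95 W/m².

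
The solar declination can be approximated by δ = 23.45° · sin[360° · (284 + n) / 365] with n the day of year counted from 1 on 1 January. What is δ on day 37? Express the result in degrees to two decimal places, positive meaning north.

-16.11°

360 × (284 + 37) / 365 = 316.603°; sin(316.603°) = -0.6870.
δ = 23.45 × -0.6870 = -16.110° ≈ -16.11°.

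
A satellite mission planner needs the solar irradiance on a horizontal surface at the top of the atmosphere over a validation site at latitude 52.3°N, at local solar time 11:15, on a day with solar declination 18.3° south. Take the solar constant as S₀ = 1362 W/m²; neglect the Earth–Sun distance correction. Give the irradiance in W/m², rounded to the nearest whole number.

Hour angle H = 15° × (11.25 − 12) = -11.25°.
cos θ_z = sin(52.3°) sin(-18.3°) + cos(52.3°) cos(-18.3°) cos(-11.25°) = -0.2484 + 0.5694 = 0.3210.
Top-of-atmosphere irradiance = S₀ cos θ_z = 1362 × 0.3210 = 437.20 W/m².

437 W/m²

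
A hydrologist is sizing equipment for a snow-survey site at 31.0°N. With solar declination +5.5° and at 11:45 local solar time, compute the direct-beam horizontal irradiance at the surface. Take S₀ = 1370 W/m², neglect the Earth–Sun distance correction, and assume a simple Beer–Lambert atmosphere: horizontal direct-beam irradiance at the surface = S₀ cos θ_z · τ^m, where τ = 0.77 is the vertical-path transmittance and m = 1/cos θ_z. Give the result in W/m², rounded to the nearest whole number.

Hour angle H = 15° × (11.75 − 12) = -3.75°.
cos θ_z = sin φ sin δ + cos φ cos δ cos H = (0.5150)(0.0958) + (0.8572)(0.9954)(0.9979) = 0.9008.
Air mass m = 1/cos θ_z = 1/0.9008 = 1.110; τ^m = 0.77^1.110 = 0.7482.
Surface direct beam = 1370 × 0.9008 × 0.7482 = 923.35 W/m².

923 W/m²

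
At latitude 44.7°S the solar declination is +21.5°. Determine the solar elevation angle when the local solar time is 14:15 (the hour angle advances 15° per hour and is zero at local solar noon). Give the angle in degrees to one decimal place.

Hour angle H = 15° × (14.25 − 12) = 33.75°.
cos θ_z = sin(-44.7°) sin(21.5°) + cos(-44.7°) cos(21.5°) cos(33.75°) = -0.2578 + 0.5499 = 0.2921.
θ_z = arccos(0.2921) = 73.02°, so the elevation is 90° − 73.02° = 16.98°.

17.0°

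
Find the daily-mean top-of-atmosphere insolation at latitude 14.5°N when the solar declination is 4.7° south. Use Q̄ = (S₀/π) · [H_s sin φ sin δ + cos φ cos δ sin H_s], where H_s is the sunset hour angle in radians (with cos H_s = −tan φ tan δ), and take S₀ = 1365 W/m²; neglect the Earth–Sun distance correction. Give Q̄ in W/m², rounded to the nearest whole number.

405 W/m²

The sunset hour angle satisfies cos H_s = −tan φ tan δ = 0.0213, giving H_s = 88.78°. In radians, H_s = 1.5495.
H_s sin φ sin δ = 1.5495 × 0.2504 × -0.0819 = -0.0318.
cos φ cos δ sin H_s = 0.9681 × 0.9966 × 0.9998 = 0.9646.
Q̄ = (1365/π) × (-0.0318 + 0.9646) = 434.49 × 0.9328 = 405.29 W/m².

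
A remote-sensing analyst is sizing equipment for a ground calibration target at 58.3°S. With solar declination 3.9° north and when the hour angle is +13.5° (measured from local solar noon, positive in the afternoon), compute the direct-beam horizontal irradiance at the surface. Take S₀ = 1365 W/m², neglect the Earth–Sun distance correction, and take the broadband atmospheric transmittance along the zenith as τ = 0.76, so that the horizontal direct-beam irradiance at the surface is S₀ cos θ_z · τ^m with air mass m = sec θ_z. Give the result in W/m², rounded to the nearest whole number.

336 W/m²

With φ = -58.3°, δ = 3.9°, H = 13.50°: sin φ sin δ = -0.0579, cos φ cos δ cos H = 0.5098, so cos θ_z = 0.4519.
Air mass m = 1/cos θ_z = 1/0.4519 = 2.213; τ^m = 0.76^2.213 = 0.5448.
Surface direct beam = 1365 × 0.4519 × 0.5448 = 336.06 W/m².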